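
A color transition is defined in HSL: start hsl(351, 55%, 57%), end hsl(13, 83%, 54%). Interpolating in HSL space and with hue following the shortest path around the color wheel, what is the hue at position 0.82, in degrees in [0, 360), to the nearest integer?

Hue: 13 − 351 = -338°, but |-338| > 180 so the shorter arc goes the other way: Δh = -338 + 360 = 22°.
H = 351 + 0.82 × (22) = 369.04 → 369 → 369 mod 360 = 9°

9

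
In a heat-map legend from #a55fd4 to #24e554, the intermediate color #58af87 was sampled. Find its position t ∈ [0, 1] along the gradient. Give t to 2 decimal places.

0.60

Invert the lerp on the G channel (largest span, 134): t = (175 − 95) / (229 − 95) = 80/134 = 0.59701.
Check on R: (88 − 165)/(36 − 165) = 0.5969 ✓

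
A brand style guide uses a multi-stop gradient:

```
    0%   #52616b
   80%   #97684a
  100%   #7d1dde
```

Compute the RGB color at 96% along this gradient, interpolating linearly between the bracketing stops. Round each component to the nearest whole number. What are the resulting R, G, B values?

96% lies between the 80% and 100% stops, so the local fraction is t = (96 − 80)/(100 − 80) = 16/20 ≈ 0.8.
#97684a → (151, 104, 74); #7d1dde → (125, 29, 222).
R = 151 + 0.8 × (125 − 151) = 130.2 → 130
G = 104 + 0.8 × (29 − 104) = 44 → 44
B = 74 + 0.8 × (222 − 74) = 192.4 → 192

(130, 44, 192)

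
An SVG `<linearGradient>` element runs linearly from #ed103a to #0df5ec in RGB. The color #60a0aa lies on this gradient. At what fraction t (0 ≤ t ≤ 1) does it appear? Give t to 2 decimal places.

0.63

Invert the lerp on the G channel (largest span, 229): t = (160 − 16) / (245 − 16) = 144/229 = 0.62882.
Check on R: (96 − 237)/(13 − 237) = 0.6295 ✓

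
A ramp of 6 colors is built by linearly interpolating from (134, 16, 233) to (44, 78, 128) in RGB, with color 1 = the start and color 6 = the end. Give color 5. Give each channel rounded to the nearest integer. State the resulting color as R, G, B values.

(62, 66, 149)

With 6 swatches and endpoints inclusive, swatch 5 sits at t = (5 − 1)/(6 − 1) = 4/5 ≈ 0.8.
R = 134 + 0.8 × (44 − 134) = 62 → 62
G = 16 + 0.8 × (78 − 16) = 65.6 → 66
B = 233 + 0.8 × (128 − 233) = 149 → 149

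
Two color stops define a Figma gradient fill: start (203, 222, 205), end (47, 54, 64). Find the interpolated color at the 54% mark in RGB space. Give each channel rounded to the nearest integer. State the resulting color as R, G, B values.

54% corresponds to t = 0.54.
R = 203 + 0.54 × (47 − 203) = 203 + 0.54 × -156 = 118.76 → 119
G = 222 + 0.54 × (54 − 222) = 222 + 0.54 × -168 = 131.28 → 131
B = 205 + 0.54 × (64 − 205) = 205 + 0.54 × -141 = 128.86 → 129
So the blended color is (119, 131, 129), about #778381.

(119, 131, 129)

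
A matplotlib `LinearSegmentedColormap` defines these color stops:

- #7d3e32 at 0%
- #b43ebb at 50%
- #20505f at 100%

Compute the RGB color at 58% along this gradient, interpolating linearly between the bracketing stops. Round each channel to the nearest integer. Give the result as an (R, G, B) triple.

58% lies between the 50% and 100% stops, so the local fraction is t = (58 − 50)/(100 − 50) = 8/50 ≈ 0.16.
#b43ebb → (180, 62, 187); #20505f → (32, 80, 95).
R = 180 + 0.16 × (32 − 180) = 156.32 → 156
G = 62 + 0.16 × (80 − 62) = 64.88 → 65
B = 187 + 0.16 × (95 − 187) = 172.28 → 172

(156, 65, 172)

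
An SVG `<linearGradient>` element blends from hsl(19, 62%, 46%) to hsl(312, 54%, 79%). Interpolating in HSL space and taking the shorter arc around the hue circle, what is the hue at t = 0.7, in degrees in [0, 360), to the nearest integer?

Hue: 312 − 19 = 293°, but |293| > 180 so the shorter arc goes the other way: Δh = 293 − 360 = -67°.
H = 19 + 0.7 × (-67) = -27.9 → -28 → -28 mod 360 = 332°

332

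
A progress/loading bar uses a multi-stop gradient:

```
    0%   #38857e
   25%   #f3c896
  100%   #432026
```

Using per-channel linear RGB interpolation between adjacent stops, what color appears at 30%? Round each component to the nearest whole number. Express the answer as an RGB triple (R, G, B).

(231, 189, 143)

30% lies between the 25% and 100% stops, so the local fraction is t = (30 − 25)/(100 − 25) = 5/75 ≈ 0.0667.
#f3c896 → (243, 200, 150); #432026 → (67, 32, 38).
R = 243 + 0.0667 × (67 − 243) = 231.261 → 231
G = 200 + 0.0667 × (32 − 200) = 188.794 → 189
B = 150 + 0.0667 × (38 − 150) = 142.53 → 143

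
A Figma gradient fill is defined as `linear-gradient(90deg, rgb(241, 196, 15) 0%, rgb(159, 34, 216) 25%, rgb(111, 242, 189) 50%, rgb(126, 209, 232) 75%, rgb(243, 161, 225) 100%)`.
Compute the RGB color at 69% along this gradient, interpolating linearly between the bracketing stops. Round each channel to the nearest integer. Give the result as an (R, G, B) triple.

(122, 217, 222)

69% lies between the 50% and 75% stops, so the local fraction is t = (69 − 50)/(75 − 50) = 19/25 ≈ 0.76.
R = 111 + 0.76 × (126 − 111) = 122.4 → 122
G = 242 + 0.76 × (209 − 242) = 216.92 → 217
B = 189 + 0.76 × (232 − 189) = 221.68 → 222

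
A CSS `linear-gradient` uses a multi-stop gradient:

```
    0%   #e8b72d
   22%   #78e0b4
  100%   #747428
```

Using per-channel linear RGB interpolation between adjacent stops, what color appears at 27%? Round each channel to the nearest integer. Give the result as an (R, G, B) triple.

27% lies between the 22% and 100% stops, so the local fraction is t = (27 − 22)/(100 − 22) = 5/78 ≈ 0.0641.
#78e0b4 → (120, 224, 180); #747428 → (116, 116, 40).
R = 120 + 0.0641 × (116 − 120) = 119.744 → 120
G = 224 + 0.0641 × (116 − 224) = 217.077 → 217
B = 180 + 0.0641 × (40 − 180) = 171.026 → 171

(120, 217, 171)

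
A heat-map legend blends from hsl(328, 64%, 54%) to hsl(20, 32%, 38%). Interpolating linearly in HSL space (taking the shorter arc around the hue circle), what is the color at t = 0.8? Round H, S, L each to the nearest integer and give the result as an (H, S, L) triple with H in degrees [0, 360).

(10, 38, 41)

Hue: 20 − 328 = -308°, but |-308| > 180 so the shorter arc goes the other way: Δh = -308 + 360 = 52°.
H = 328 + 0.8 × (52) = 369.6 → 370 → 370 mod 360 = 10°
S = 64 + 0.8 × (32 − 64) = 38.4 → 38%
L = 54 + 0.8 × (38 − 54) = 41.2 → 41%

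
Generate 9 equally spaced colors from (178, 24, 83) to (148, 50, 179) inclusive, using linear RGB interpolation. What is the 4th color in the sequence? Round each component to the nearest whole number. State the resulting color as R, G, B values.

(167, 34, 119)

With 9 swatches and endpoints inclusive, swatch 4 sits at t = (4 − 1)/(9 − 1) = 3/8 ≈ 0.375.
R = 178 + 0.375 × (148 − 178) = 166.75 → 167
G = 24 + 0.375 × (50 − 24) = 33.75 → 34
B = 83 + 0.375 × (179 − 83) = 119 → 119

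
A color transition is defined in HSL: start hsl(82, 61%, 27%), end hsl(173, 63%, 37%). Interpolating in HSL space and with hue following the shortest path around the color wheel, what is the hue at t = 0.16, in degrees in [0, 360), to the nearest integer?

Hue arc: Δh = 173 − 82 = 91° (|Δh| ≤ 180, already the shorter path).
H = 82 + 0.16 × (91) = 96.56 → 97°

97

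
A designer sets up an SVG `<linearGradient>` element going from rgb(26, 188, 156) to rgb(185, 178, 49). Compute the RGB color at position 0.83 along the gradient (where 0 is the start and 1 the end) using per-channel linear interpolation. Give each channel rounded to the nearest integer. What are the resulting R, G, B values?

R = 26 + 0.83 × (185 − 26) = 26 + 0.83 × 159 = 157.97 → 158
G = 188 + 0.83 × (178 − 188) = 188 + 0.83 × -10 = 179.7 → 180
B = 156 + 0.83 × (49 − 156) = 156 + 0.83 × -107 = 67.19 → 67

(158, 180, 67)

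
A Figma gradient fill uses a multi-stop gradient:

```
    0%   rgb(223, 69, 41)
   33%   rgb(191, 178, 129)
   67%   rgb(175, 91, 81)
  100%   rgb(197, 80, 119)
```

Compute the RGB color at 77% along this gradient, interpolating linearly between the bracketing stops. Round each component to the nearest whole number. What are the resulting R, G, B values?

77% lies between the 67% and 100% stops, so the local fraction is t = (77 − 67)/(100 − 67) = 10/33 ≈ 0.303.
R = 175 + 0.303 × (197 − 175) = 181.666 → 182
G = 91 + 0.303 × (80 − 91) = 87.667 → 88
B = 81 + 0.303 × (119 − 81) = 92.514 → 93

(182, 88, 93)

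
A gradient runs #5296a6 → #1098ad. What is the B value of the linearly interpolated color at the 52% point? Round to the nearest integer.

170

B₁ = 166 (from #5296a6), B₂ = 173 (from #1098ad).
B = 166 + 0.52 × (173 − 166) = 169.64 → 170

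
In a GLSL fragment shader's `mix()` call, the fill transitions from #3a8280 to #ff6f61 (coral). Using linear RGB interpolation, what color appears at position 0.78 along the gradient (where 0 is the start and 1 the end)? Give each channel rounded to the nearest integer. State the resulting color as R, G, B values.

(212, 115, 104)

#3a8280 → (58, 130, 128); #ff6f61 → (255, 111, 97).
R = 58 + 0.78 × (255 − 58) = 58 + 0.78 × 197 = 211.66 → 212
G = 130 + 0.78 × (111 − 130) = 130 + 0.78 × -19 = 115.18 → 115
B = 128 + 0.78 × (97 − 128) = 128 + 0.78 × -31 = 103.82 → 104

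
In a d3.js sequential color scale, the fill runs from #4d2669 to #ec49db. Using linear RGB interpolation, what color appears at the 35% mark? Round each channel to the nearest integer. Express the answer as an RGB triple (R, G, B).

#4d2669 → (77, 38, 105); #ec49db → (236, 73, 219).
35% corresponds to t = 0.35.
R = 77 + 0.35 × (236 − 77) = 77 + 0.35 × 159 = 132.65 → 133
G = 38 + 0.35 × (73 − 38) = 38 + 0.35 × 35 = 50.25 → 50
B = 105 + 0.35 × (219 − 105) = 105 + 0.35 × 114 = 144.9 → 145

(133, 50, 145)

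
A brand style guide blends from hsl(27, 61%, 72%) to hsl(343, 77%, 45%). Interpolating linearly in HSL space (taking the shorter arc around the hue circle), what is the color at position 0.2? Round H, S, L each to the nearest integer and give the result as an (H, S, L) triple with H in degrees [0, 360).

(18, 64, 67)

Hue: 343 − 27 = 316°, but |316| > 180 so the shorter arc goes the other way: Δh = 316 − 360 = -44°.
H = 27 + 0.2 × (-44) = 18.2 → 18°
S = 61 + 0.2 × (77 − 61) = 64.2 → 64%
L = 72 + 0.2 × (45 − 72) = 66.6 → 67%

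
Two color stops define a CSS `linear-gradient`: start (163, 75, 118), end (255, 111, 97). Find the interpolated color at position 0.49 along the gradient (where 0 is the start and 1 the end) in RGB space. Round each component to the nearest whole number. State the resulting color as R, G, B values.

(208, 93, 108)

R = 163 + 0.49 × (255 − 163) = 163 + 0.49 × 92 = 208.08 → 208
G = 75 + 0.49 × (111 − 75) = 75 + 0.49 × 36 = 92.64 → 93
B = 118 + 0.49 × (97 − 118) = 118 + 0.49 × -21 = 107.71 → 108
So the blended color is (208, 93, 108), about #d05d6c.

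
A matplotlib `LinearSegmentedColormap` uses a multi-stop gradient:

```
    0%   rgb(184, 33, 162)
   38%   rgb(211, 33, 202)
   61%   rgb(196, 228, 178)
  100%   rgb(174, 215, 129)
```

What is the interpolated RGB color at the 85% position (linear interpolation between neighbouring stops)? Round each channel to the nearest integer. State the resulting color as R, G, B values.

85% lies between the 61% and 100% stops, so the local fraction is t = (85 − 61)/(100 − 61) = 24/39 ≈ 0.6154.
R = 196 + 0.6154 × (174 − 196) = 182.461 → 182
G = 228 + 0.6154 × (215 − 228) = 220 → 220
B = 178 + 0.6154 × (129 − 178) = 147.845 → 148

(182, 220, 148)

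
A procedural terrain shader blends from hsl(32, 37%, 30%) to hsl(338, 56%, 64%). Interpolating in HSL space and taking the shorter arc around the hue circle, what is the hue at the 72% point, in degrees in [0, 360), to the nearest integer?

Hue: 338 − 32 = 306°, but |306| > 180 so the shorter arc goes the other way: Δh = 306 − 360 = -54°.
H = 32 + 0.72 × (-54) = -6.88 → -7 → -7 mod 360 = 353°

353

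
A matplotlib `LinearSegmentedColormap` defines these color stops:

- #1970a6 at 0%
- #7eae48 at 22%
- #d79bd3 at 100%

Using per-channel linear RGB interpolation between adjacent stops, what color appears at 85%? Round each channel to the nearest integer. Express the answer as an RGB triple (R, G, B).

85% lies between the 22% and 100% stops, so the local fraction is t = (85 − 22)/(100 − 22) = 63/78 ≈ 0.8077.
#7eae48 → (126, 174, 72); #d79bd3 → (215, 155, 211).
R = 126 + 0.8077 × (215 − 126) = 197.885 → 198
G = 174 + 0.8077 × (155 − 174) = 158.654 → 159
B = 72 + 0.8077 × (211 − 72) = 184.27 → 184

(198, 159, 184)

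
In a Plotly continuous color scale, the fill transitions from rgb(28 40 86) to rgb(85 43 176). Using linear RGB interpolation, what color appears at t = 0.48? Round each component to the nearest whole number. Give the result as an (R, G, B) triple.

R = 28 + 0.48 × (85 − 28) = 28 + 0.48 × 57 = 55.36 → 55
G = 40 + 0.48 × (43 − 40) = 40 + 0.48 × 3 = 41.44 → 41
B = 86 + 0.48 × (176 − 86) = 86 + 0.48 × 90 = 129.2 → 129

(55, 41, 129)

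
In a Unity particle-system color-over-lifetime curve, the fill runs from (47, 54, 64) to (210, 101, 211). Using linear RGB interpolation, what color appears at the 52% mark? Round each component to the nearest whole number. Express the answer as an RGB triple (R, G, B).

52% corresponds to t = 0.52.
R = 47 + 0.52 × (210 − 47) = 47 + 0.52 × 163 = 131.76 → 132
G = 54 + 0.52 × (101 − 54) = 54 + 0.52 × 47 = 78.44 → 78
B = 64 + 0.52 × (211 − 64) = 64 + 0.52 × 147 = 140.44 → 140

(132, 78, 140)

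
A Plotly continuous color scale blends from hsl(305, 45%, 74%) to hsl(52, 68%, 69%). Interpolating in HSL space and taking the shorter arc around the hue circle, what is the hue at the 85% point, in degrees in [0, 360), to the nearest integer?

36

Hue: 52 − 305 = -253°, but |-253| > 180 so the shorter arc goes the other way: Δh = -253 + 360 = 107°.
H = 305 + 0.85 × (107) = 395.95 → 396 → 396 mod 360 = 36°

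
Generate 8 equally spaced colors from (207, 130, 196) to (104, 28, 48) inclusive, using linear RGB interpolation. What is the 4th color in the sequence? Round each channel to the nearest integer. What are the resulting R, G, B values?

With 8 swatches and endpoints inclusive, swatch 4 sits at t = (4 − 1)/(8 − 1) = 3/7 ≈ 0.4286.
R = 207 + 0.4286 × (104 − 207) = 162.854 → 163
G = 130 + 0.4286 × (28 − 130) = 86.283 → 86
B = 196 + 0.4286 × (48 − 196) = 132.567 → 133

(163, 86, 133)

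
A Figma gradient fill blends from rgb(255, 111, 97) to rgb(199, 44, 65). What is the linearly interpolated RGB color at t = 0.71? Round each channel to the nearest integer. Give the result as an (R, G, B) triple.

(215, 63, 74)

R = 255 + 0.71 × (199 − 255) = 255 + 0.71 × -56 = 215.24 → 215
G = 111 + 0.71 × (44 − 111) = 111 + 0.71 × -67 = 63.43 → 63
B = 97 + 0.71 × (65 − 97) = 97 + 0.71 × -32 = 74.28 → 74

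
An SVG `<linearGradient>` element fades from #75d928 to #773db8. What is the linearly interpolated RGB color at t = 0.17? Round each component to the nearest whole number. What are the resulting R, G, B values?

(117, 190, 64)

#75d928 → (117, 217, 40); #773db8 → (119, 61, 184).
R = 117 + 0.17 × (119 − 117) = 117 + 0.17 × 2 = 117.34 → 117
G = 217 + 0.17 × (61 − 217) = 217 + 0.17 × -156 = 190.48 → 190
B = 40 + 0.17 × (184 − 40) = 40 + 0.17 × 144 = 64.48 → 64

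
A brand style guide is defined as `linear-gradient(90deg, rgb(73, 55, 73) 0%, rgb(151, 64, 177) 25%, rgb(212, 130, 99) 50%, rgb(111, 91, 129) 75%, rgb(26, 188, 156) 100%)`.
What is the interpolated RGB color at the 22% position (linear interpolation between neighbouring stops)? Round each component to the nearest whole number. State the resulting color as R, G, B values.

(142, 63, 165)

22% lies between the 0% and 25% stops, so the local fraction is t = (22 − 0)/(25 − 0) = 22/25 ≈ 0.88.
R = 73 + 0.88 × (151 − 73) = 141.64 → 142
G = 55 + 0.88 × (64 − 55) = 62.92 → 63
B = 73 + 0.88 × (177 − 73) = 164.52 → 165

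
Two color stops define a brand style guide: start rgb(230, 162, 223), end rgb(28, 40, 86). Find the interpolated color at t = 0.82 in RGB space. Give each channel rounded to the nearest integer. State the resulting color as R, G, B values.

R = 230 + 0.82 × (28 − 230) = 230 + 0.82 × -202 = 64.36 → 64
G = 162 + 0.82 × (40 − 162) = 162 + 0.82 × -122 = 61.96 → 62
B = 223 + 0.82 × (86 − 223) = 223 + 0.82 × -137 = 110.66 → 111
So the blended color is (64, 62, 111), about #403e6f.

(64, 62, 111)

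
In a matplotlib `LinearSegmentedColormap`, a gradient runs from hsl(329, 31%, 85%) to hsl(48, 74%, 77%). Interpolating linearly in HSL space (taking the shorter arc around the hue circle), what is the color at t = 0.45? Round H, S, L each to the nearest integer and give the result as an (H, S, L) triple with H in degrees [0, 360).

(5, 50, 81)

Hue: 48 − 329 = -281°, but |-281| > 180 so the shorter arc goes the other way: Δh = -281 + 360 = 79°.
H = 329 + 0.45 × (79) = 364.55 → 365 → 365 mod 360 = 5°
S = 31 + 0.45 × (74 − 31) = 50.35 → 50%
L = 85 + 0.45 × (77 − 85) = 81.4 → 81%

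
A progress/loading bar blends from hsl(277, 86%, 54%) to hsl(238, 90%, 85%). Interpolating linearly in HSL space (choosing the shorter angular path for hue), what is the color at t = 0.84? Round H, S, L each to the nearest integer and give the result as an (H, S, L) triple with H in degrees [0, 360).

Hue arc: Δh = 238 − 277 = -39° (|Δh| ≤ 180, already the shorter path).
H = 277 + 0.84 × (-39) = 244.24 → 244°
S = 86 + 0.84 × (90 − 86) = 89.36 → 89%
L = 54 + 0.84 × (85 − 54) = 80.04 → 80%

(244, 89, 80)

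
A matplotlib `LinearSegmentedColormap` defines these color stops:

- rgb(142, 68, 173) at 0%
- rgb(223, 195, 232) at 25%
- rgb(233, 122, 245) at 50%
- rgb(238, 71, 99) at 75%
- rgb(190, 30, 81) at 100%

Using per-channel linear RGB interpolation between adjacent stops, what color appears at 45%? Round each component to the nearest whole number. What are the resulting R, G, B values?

45% lies between the 25% and 50% stops, so the local fraction is t = (45 − 25)/(50 − 25) = 20/25 ≈ 0.8.
R = 223 + 0.8 × (233 − 223) = 231 → 231
G = 195 + 0.8 × (122 − 195) = 136.6 → 137
B = 232 + 0.8 × (245 − 232) = 242.4 → 242

(231, 137, 242)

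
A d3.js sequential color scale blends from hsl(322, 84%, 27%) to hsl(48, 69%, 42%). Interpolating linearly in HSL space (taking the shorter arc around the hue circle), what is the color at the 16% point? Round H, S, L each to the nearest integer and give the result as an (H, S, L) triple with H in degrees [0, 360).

Hue: 48 − 322 = -274°, but |-274| > 180 so the shorter arc goes the other way: Δh = -274 + 360 = 86°.
H = 322 + 0.16 × (86) = 335.76 → 336°
S = 84 + 0.16 × (69 − 84) = 81.6 → 82%
L = 27 + 0.16 × (42 − 27) = 29.4 → 29%

(336, 82, 29)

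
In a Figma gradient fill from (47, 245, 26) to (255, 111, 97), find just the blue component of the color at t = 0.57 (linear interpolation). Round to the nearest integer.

B = 26 + 0.57 × (97 − 26) = 66.47 → 66

66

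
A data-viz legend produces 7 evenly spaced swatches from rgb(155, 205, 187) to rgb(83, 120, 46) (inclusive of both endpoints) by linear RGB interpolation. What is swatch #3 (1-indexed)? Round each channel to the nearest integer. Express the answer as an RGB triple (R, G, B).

(131, 177, 140)

With 7 swatches and endpoints inclusive, swatch 3 sits at t = (3 − 1)/(7 − 1) = 2/6 ≈ 0.3333.
R = 155 + 0.3333 × (83 − 155) = 131.002 → 131
G = 205 + 0.3333 × (120 − 205) = 176.669 → 177
B = 187 + 0.3333 × (46 − 187) = 140.005 → 140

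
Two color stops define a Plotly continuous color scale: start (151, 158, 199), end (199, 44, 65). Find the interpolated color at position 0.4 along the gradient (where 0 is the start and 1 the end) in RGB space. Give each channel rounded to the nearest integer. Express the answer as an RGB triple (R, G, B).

R = 151 + 0.4 × (199 − 151) = 151 + 0.4 × 48 = 170.2 → 170
G = 158 + 0.4 × (44 − 158) = 158 + 0.4 × -114 = 112.4 → 112
B = 199 + 0.4 × (65 − 199) = 199 + 0.4 × -134 = 145.4 → 145

(170, 112, 145)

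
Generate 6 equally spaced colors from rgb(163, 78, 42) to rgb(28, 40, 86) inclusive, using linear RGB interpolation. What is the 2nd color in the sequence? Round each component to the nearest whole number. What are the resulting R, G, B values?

With 6 swatches and endpoints inclusive, swatch 2 sits at t = (2 − 1)/(6 − 1) = 1/5 ≈ 0.2.
R = 163 + 0.2 × (28 − 163) = 136 → 136
G = 78 + 0.2 × (40 − 78) = 70.4 → 70
B = 42 + 0.2 × (86 − 42) = 50.8 → 51

(136, 70, 51)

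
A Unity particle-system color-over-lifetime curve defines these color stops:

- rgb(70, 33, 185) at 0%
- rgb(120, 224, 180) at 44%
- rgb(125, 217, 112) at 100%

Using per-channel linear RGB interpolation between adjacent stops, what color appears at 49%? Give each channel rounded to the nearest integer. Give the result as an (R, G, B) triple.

49% lies between the 44% and 100% stops, so the local fraction is t = (49 − 44)/(100 − 44) = 5/56 ≈ 0.0893.
R = 120 + 0.0893 × (125 − 120) = 120.447 → 120
G = 224 + 0.0893 × (217 − 224) = 223.375 → 223
B = 180 + 0.0893 × (112 − 180) = 173.928 → 174

(120, 223, 174)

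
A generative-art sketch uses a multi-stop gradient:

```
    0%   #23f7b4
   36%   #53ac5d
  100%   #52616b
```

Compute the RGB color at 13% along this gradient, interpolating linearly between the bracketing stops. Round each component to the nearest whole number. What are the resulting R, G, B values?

13% lies between the 0% and 36% stops, so the local fraction is t = (13 − 0)/(36 − 0) = 13/36 ≈ 0.3611.
#23f7b4 → (35, 247, 180); #53ac5d → (83, 172, 93).
R = 35 + 0.3611 × (83 − 35) = 52.333 → 52
G = 247 + 0.3611 × (172 − 247) = 219.917 → 220
B = 180 + 0.3611 × (93 − 180) = 148.584 → 149

(52, 220, 149)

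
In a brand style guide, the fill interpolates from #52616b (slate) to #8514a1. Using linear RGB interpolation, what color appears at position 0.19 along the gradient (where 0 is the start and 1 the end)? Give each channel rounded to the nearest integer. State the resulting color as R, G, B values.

(92, 82, 117)

#52616b → (82, 97, 107); #8514a1 → (133, 20, 161).
R = 82 + 0.19 × (133 − 82) = 82 + 0.19 × 51 = 91.69 → 92
G = 97 + 0.19 × (20 − 97) = 97 + 0.19 × -77 = 82.37 → 82
B = 107 + 0.19 × (161 − 107) = 107 + 0.19 × 54 = 117.26 → 117
So the blended color is (92, 82, 117), about #5c5275.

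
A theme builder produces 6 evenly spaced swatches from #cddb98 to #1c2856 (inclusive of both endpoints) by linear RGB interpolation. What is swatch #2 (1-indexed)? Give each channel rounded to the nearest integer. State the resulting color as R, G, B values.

(170, 183, 139)

With 6 swatches and endpoints inclusive, swatch 2 sits at t = (2 − 1)/(6 − 1) = 1/5 ≈ 0.2.
#cddb98 → (205, 219, 152); #1c2856 → (28, 40, 86).
R = 205 + 0.2 × (28 − 205) = 169.6 → 170
G = 219 + 0.2 × (40 − 219) = 183.2 → 183
B = 152 + 0.2 × (86 − 152) = 138.8 → 139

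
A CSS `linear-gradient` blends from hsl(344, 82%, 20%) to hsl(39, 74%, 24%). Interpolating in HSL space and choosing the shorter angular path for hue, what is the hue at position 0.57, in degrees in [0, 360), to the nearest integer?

15

Hue: 39 − 344 = -305°, but |-305| > 180 so the shorter arc goes the other way: Δh = -305 + 360 = 55°.
H = 344 + 0.57 × (55) = 375.35 → 375 → 375 mod 360 = 15°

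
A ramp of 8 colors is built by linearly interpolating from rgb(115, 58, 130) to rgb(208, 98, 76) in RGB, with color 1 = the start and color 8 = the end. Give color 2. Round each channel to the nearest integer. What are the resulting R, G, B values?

(128, 64, 122)

With 8 swatches and endpoints inclusive, swatch 2 sits at t = (2 − 1)/(8 − 1) = 1/7 ≈ 0.1429.
R = 115 + 0.1429 × (208 − 115) = 128.29 → 128
G = 58 + 0.1429 × (98 − 58) = 63.716 → 64
B = 130 + 0.1429 × (76 − 130) = 122.283 → 122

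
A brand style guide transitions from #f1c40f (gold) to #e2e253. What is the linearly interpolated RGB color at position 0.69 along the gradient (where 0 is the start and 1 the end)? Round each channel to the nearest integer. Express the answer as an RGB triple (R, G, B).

(231, 217, 62)

#f1c40f → (241, 196, 15); #e2e253 → (226, 226, 83).
R = 241 + 0.69 × (226 − 241) = 241 + 0.69 × -15 = 230.65 → 231
G = 196 + 0.69 × (226 − 196) = 196 + 0.69 × 30 = 216.7 → 217
B = 15 + 0.69 × (83 − 15) = 15 + 0.69 × 68 = 61.92 → 62
So the blended color is (231, 217, 62), about #e7d93e.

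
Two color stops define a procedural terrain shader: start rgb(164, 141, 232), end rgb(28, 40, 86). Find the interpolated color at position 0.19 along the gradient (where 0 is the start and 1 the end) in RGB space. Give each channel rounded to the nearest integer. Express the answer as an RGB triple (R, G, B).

R = 164 + 0.19 × (28 − 164) = 164 + 0.19 × -136 = 138.16 → 138
G = 141 + 0.19 × (40 − 141) = 141 + 0.19 × -101 = 121.81 → 122
B = 232 + 0.19 × (86 − 232) = 232 + 0.19 × -146 = 204.26 → 204
So the blended color is (138, 122, 204), about #8a7acc.

(138, 122, 204)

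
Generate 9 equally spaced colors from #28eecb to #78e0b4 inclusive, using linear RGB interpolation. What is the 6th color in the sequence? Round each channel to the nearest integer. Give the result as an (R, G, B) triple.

(90, 229, 189)

With 9 swatches and endpoints inclusive, swatch 6 sits at t = (6 − 1)/(9 − 1) = 5/8 ≈ 0.625.
#28eecb → (40, 238, 203); #78e0b4 → (120, 224, 180).
R = 40 + 0.625 × (120 − 40) = 90 → 90
G = 238 + 0.625 × (224 − 238) = 229.25 → 229
B = 203 + 0.625 × (180 − 203) = 188.625 → 189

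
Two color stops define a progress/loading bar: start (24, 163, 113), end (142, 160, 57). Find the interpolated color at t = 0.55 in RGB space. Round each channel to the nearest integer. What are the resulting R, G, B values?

(89, 161, 82)

R = 24 + 0.55 × (142 − 24) = 24 + 0.55 × 118 = 88.9 → 89
G = 163 + 0.55 × (160 − 163) = 163 + 0.55 × -3 = 161.35 → 161
B = 113 + 0.55 × (57 − 113) = 113 + 0.55 × -56 = 82.2 → 82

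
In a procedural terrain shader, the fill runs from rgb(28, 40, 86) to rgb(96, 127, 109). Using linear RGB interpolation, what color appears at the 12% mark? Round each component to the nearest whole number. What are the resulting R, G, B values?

(36, 50, 89)

12% corresponds to t = 0.12.
R = 28 + 0.12 × (96 − 28) = 28 + 0.12 × 68 = 36.16 → 36
G = 40 + 0.12 × (127 − 40) = 40 + 0.12 × 87 = 50.44 → 50
B = 86 + 0.12 × (109 − 86) = 86 + 0.12 × 23 = 88.76 → 89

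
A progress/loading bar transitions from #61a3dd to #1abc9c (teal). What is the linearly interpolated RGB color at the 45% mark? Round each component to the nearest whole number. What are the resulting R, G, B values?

#61a3dd → (97, 163, 221); #1abc9c → (26, 188, 156).
45% corresponds to t = 0.45.
R = 97 + 0.45 × (26 − 97) = 97 + 0.45 × -71 = 65.05 → 65
G = 163 + 0.45 × (188 − 163) = 163 + 0.45 × 25 = 174.25 → 174
B = 221 + 0.45 × (156 − 221) = 221 + 0.45 × -65 = 191.75 → 192
So the blended color is (65, 174, 192), about #41aec0.

(65, 174, 192)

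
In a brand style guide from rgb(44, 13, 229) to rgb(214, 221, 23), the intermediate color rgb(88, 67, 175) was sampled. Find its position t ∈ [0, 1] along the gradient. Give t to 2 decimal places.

0.26

Invert the lerp on the G channel (largest span, 208): t = (67 − 13) / (221 − 13) = 54/208 = 0.25962.
Check on R: (88 − 44)/(214 − 44) = 0.2588 ✓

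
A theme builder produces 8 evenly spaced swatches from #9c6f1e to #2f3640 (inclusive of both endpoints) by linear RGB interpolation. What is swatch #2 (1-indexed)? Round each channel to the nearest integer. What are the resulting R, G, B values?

With 8 swatches and endpoints inclusive, swatch 2 sits at t = (2 − 1)/(8 − 1) = 1/7 ≈ 0.1429.
#9c6f1e → (156, 111, 30); #2f3640 → (47, 54, 64).
R = 156 + 0.1429 × (47 − 156) = 140.424 → 140
G = 111 + 0.1429 × (54 − 111) = 102.855 → 103
B = 30 + 0.1429 × (64 − 30) = 34.859 → 35

(140, 103, 35)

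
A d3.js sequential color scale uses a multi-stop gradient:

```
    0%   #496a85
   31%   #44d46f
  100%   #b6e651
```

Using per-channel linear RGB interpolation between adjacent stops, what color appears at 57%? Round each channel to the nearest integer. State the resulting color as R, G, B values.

(111, 219, 100)

57% lies between the 31% and 100% stops, so the local fraction is t = (57 − 31)/(100 − 31) = 26/69 ≈ 0.3768.
#44d46f → (68, 212, 111); #b6e651 → (182, 230, 81).
R = 68 + 0.3768 × (182 − 68) = 110.955 → 111
G = 212 + 0.3768 × (230 − 212) = 218.782 → 219
B = 111 + 0.3768 × (81 − 111) = 99.696 → 100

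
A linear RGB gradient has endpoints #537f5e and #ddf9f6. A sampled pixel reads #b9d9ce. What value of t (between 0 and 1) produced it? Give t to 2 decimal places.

Invert the lerp on the B channel (largest span, 152): t = (206 − 94) / (246 − 94) = 112/152 = 0.73684.
Check on R: (185 − 83)/(221 − 83) = 0.7391 ✓

0.74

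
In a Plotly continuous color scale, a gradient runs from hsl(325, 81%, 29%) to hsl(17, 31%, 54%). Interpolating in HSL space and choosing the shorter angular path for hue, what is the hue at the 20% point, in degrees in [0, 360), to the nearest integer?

Hue: 17 − 325 = -308°, but |-308| > 180 so the shorter arc goes the other way: Δh = -308 + 360 = 52°.
H = 325 + 0.2 × (52) = 335.4 → 335°

335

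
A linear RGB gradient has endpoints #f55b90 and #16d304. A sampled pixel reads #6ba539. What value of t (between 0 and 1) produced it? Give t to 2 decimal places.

Invert the lerp on the R channel (largest span, 223): t = (107 − 245) / (22 − 245) = -138/-223 = 0.61883.
Check on G: (165 − 91)/(211 − 91) = 0.6167 ✓

0.62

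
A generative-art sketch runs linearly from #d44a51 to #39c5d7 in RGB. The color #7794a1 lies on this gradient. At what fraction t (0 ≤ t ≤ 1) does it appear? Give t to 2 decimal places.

0.60

Invert the lerp on the R channel (largest span, 155): t = (119 − 212) / (57 − 212) = -93/-155 = 0.6.
Check on G: (148 − 74)/(197 − 74) = 0.6016 ✓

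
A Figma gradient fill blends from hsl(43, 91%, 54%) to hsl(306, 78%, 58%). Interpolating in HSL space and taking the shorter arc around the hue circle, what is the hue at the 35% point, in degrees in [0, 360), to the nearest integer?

9

Hue: 306 − 43 = 263°, but |263| > 180 so the shorter arc goes the other way: Δh = 263 − 360 = -97°.
H = 43 + 0.35 × (-97) = 9.05 → 9°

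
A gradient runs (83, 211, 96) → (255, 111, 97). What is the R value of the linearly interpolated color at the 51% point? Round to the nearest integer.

R = 83 + 0.51 × (255 − 83) = 170.72 → 171

171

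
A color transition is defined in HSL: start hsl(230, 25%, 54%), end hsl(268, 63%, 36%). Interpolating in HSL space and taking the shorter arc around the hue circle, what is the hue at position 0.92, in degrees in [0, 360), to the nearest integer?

Hue arc: Δh = 268 − 230 = 38° (|Δh| ≤ 180, already the shorter path).
H = 230 + 0.92 × (38) = 264.96 → 265°

265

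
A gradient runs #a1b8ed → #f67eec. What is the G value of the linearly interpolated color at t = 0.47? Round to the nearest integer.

G₁ = 184 (from #a1b8ed), G₂ = 126 (from #f67eec).
G = 184 + 0.47 × (126 − 184) = 156.74 → 157

157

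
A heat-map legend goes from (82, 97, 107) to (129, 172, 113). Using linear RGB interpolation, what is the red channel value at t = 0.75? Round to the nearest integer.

117

R = 82 + 0.75 × (129 − 82) = 117.25 → 117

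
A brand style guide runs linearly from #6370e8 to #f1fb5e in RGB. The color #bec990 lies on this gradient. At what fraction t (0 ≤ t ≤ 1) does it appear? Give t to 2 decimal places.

0.64

Invert the lerp on the R channel (largest span, 142): t = (190 − 99) / (241 − 99) = 91/142 = 0.64085.
Check on G: (201 − 112)/(251 − 112) = 0.6403 ✓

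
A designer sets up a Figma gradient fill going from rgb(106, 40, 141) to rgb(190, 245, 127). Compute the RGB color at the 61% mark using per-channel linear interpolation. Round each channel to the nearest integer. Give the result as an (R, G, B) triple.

(157, 165, 132)

61% corresponds to t = 0.61.
R = 106 + 0.61 × (190 − 106) = 106 + 0.61 × 84 = 157.24 → 157
G = 40 + 0.61 × (245 − 40) = 40 + 0.61 × 205 = 165.05 → 165
B = 141 + 0.61 × (127 − 141) = 141 + 0.61 × -14 = 132.46 → 132
So the blended color is (157, 165, 132), about #9da584.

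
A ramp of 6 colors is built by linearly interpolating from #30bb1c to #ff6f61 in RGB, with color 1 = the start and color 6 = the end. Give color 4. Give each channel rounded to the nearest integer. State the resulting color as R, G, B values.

(172, 141, 69)

With 6 swatches and endpoints inclusive, swatch 4 sits at t = (4 − 1)/(6 − 1) = 3/5 ≈ 0.6.
#30bb1c → (48, 187, 28); #ff6f61 → (255, 111, 97).
R = 48 + 0.6 × (255 − 48) = 172.2 → 172
G = 187 + 0.6 × (111 − 187) = 141.4 → 141
B = 28 + 0.6 × (97 − 28) = 69.4 → 69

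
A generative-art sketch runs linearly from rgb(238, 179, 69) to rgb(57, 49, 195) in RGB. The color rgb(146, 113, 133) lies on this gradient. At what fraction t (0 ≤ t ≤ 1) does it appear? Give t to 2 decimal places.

0.51

Invert the lerp on the R channel (largest span, 181): t = (146 − 238) / (57 − 238) = -92/-181 = 0.50829.
Check on G: (113 − 179)/(49 − 179) = 0.5077 ✓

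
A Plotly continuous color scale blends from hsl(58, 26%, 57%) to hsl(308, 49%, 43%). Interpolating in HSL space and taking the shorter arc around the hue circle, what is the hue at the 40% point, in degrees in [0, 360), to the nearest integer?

Hue: 308 − 58 = 250°, but |250| > 180 so the shorter arc goes the other way: Δh = 250 − 360 = -110°.
H = 58 + 0.4 × (-110) = 14 → 14°

14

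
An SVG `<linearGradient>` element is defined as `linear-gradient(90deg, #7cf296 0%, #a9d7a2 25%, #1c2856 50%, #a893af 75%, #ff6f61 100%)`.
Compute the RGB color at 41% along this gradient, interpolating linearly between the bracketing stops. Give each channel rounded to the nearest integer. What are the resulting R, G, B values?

(79, 103, 113)

41% lies between the 25% and 50% stops, so the local fraction is t = (41 − 25)/(50 − 25) = 16/25 ≈ 0.64.
#a9d7a2 → (169, 215, 162); #1c2856 → (28, 40, 86).
R = 169 + 0.64 × (28 − 169) = 78.76 → 79
G = 215 + 0.64 × (40 − 215) = 103 → 103
B = 162 + 0.64 × (86 − 162) = 113.36 → 113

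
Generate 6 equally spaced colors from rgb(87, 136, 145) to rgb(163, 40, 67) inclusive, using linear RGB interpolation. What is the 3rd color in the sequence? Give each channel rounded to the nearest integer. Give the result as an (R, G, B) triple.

With 6 swatches and endpoints inclusive, swatch 3 sits at t = (3 − 1)/(6 − 1) = 2/5 ≈ 0.4.
R = 87 + 0.4 × (163 − 87) = 117.4 → 117
G = 136 + 0.4 × (40 − 136) = 97.6 → 98
B = 145 + 0.4 × (67 − 145) = 113.8 → 114

(117, 98, 114)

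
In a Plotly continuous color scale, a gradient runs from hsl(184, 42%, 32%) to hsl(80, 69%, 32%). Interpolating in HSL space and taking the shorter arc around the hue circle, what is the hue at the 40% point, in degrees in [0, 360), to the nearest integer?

Hue arc: Δh = 80 − 184 = -104° (|Δh| ≤ 180, already the shorter path).
H = 184 + 0.4 × (-104) = 142.4 → 142°

142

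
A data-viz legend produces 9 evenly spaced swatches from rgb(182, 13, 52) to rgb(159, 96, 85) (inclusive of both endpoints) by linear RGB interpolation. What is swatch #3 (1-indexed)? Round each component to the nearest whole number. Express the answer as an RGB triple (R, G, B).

(176, 34, 60)

With 9 swatches and endpoints inclusive, swatch 3 sits at t = (3 − 1)/(9 − 1) = 2/8 ≈ 0.25.
R = 182 + 0.25 × (159 − 182) = 176.25 → 176
G = 13 + 0.25 × (96 − 13) = 33.75 → 34
B = 52 + 0.25 × (85 − 52) = 60.25 → 60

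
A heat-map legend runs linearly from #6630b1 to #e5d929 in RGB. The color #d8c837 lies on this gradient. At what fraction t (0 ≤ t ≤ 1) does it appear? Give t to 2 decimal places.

0.90

Invert the lerp on the G channel (largest span, 169): t = (200 − 48) / (217 − 48) = 152/169 = 0.89941.
Check on R: (216 − 102)/(229 − 102) = 0.8976 ✓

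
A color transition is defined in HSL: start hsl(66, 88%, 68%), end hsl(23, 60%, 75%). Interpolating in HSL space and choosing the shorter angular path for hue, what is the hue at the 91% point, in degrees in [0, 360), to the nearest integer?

27

Hue arc: Δh = 23 − 66 = -43° (|Δh| ≤ 180, already the shorter path).
H = 66 + 0.91 × (-43) = 26.87 → 27°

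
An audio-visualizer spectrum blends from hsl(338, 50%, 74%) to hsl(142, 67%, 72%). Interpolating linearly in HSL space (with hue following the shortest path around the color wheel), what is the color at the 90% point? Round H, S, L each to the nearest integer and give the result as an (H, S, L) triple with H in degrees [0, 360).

(126, 65, 72)

Hue: 142 − 338 = -196°, but |-196| > 180 so the shorter arc goes the other way: Δh = -196 + 360 = 164°.
H = 338 + 0.9 × (164) = 485.6 → 486 → 486 mod 360 = 126°
S = 50 + 0.9 × (67 − 50) = 65.3 → 65%
L = 74 + 0.9 × (72 − 74) = 72.2 → 72%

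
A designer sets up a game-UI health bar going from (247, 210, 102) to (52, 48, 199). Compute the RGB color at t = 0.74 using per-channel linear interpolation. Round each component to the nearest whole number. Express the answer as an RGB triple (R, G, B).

R = 247 + 0.74 × (52 − 247) = 247 + 0.74 × -195 = 102.7 → 103
G = 210 + 0.74 × (48 − 210) = 210 + 0.74 × -162 = 90.12 → 90
B = 102 + 0.74 × (199 − 102) = 102 + 0.74 × 97 = 173.78 → 174

(103, 90, 174)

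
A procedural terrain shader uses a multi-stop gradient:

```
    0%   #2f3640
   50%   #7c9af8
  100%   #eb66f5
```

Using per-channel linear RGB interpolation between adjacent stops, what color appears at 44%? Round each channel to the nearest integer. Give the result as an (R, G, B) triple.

(115, 142, 226)

44% lies between the 0% and 50% stops, so the local fraction is t = (44 − 0)/(50 − 0) = 44/50 ≈ 0.88.
#2f3640 → (47, 54, 64); #7c9af8 → (124, 154, 248).
R = 47 + 0.88 × (124 − 47) = 114.76 → 115
G = 54 + 0.88 × (154 − 54) = 142 → 142
B = 64 + 0.88 × (248 − 64) = 225.92 → 226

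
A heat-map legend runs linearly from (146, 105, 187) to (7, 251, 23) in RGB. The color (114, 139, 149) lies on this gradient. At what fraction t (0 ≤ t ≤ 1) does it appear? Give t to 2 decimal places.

0.23

Invert the lerp on the B channel (largest span, 164): t = (149 − 187) / (23 − 187) = -38/-164 = 0.23171.
Check on R: (114 − 146)/(7 − 146) = 0.2302 ✓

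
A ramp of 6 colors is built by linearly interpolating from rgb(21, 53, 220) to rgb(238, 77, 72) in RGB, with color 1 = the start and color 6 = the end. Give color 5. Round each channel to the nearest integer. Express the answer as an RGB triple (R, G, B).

With 6 swatches and endpoints inclusive, swatch 5 sits at t = (5 − 1)/(6 − 1) = 4/5 ≈ 0.8.
R = 21 + 0.8 × (238 − 21) = 194.6 → 195
G = 53 + 0.8 × (77 − 53) = 72.2 → 72
B = 220 + 0.8 × (72 − 220) = 101.6 → 102

(195, 72, 102)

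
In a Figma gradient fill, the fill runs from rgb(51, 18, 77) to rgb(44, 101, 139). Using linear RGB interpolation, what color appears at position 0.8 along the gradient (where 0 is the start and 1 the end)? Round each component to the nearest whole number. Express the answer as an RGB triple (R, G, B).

(45, 84, 127)

R = 51 + 0.8 × (44 − 51) = 51 + 0.8 × -7 = 45.4 → 45
G = 18 + 0.8 × (101 − 18) = 18 + 0.8 × 83 = 84.4 → 84
B = 77 + 0.8 × (139 − 77) = 77 + 0.8 × 62 = 126.6 → 127
So the blended color is (45, 84, 127), about #2d547f.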